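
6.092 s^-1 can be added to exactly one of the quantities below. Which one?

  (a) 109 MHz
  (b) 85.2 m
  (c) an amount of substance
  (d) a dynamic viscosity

(a)

Reference: s⁻¹.
Each option:
  (a) Hz = s⁻¹  ← same
  (b) m
  (c) [amount of substance] = mol
  (d) [dynamic viscosity] = kg·m⁻¹·s⁻¹
Only (a) matches s⁻¹.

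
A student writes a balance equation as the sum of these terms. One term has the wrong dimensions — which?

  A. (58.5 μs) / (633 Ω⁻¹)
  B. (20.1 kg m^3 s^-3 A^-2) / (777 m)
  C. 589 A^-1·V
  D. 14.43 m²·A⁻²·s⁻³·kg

A.

Expand each in SI base units:
  A. [s] / [kg⁻¹·m⁻²·s³·A²] = kg·m²·s⁻²·A⁻²
  B. [kg·m³·s⁻³·A⁻²] / [m] = kg·m²·s⁻³·A⁻²
  C. V·A⁻¹ = J·C⁻¹·A⁻¹ = kg·m²·s⁻³·A⁻²
  D. kg·m²·s⁻³·A⁻²
All reduce to kg·m²·s⁻³·A⁻² except A., which is kg·m²·s⁻²·A⁻².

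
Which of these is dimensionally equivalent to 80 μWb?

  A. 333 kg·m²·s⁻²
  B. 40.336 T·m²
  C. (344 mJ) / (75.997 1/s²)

B.

Reference: Wb = V·s = kg·m²·s⁻²·A⁻¹.
Each option:
  A. kg·m²·s⁻²
  B. T·m² = Wb·m⁻²·m² = kg·m²·s⁻²·A⁻¹  ← same
  C. [kg·m²·s⁻²] / [s⁻²] = kg·m²
Only B. matches kg·m²·s⁻²·A⁻¹.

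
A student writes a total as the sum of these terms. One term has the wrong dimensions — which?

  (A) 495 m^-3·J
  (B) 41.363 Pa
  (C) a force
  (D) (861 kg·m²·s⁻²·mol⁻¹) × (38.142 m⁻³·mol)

(C)

Dimensions:
  (A) J·m⁻³ = N·m·m⁻³ = kg·m⁻¹·s⁻²
  (B) Pa = N·m⁻² = kg·m⁻¹·s⁻²
  (C) [force] = kg·m·s⁻²
  (D) [kg·m²·s⁻²·mol⁻¹] · [m⁻³·mol] = kg·m⁻¹·s⁻²
All reduce to kg·m⁻¹·s⁻² except (C), which is kg·m·s⁻².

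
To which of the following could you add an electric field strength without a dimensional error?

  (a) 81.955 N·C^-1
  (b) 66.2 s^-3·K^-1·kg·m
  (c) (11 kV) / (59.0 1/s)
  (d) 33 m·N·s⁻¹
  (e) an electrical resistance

(a)

Reference: [electric field strength] = kg·m·s⁻³·A⁻¹.
Each option:
  (a) N·C⁻¹ = kg·m·s⁻²·(s·A)⁻¹ = kg·m·s⁻³·A⁻¹  ← same
  (b) kg·m·s⁻³·K⁻¹
  (c) [kg·m²·s⁻³·A⁻¹] / [s⁻¹] = kg·m²·s⁻²·A⁻¹
  (d) N·m·s⁻¹ = kg·m·s⁻²·m·s⁻¹ = kg·m²·s⁻³
  (e) [electrical resistance] = kg·m²·s⁻³·A⁻²
Only (a) matches kg·m·s⁻³·A⁻¹.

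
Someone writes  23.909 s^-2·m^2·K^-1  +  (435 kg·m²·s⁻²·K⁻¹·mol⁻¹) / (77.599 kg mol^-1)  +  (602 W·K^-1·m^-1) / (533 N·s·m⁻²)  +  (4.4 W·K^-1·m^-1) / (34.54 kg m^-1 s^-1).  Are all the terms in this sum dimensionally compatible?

Yes

Work out the base dimensions of each:
  23.909 s^-2·m^2·K^-1:  m²·s⁻²·K⁻¹
  (435 kg·m²·s⁻²·K⁻¹·mol⁻¹) / (77.599 kg mol^-1):  [kg·m²·s⁻²·K⁻¹·mol⁻¹] / [kg·mol⁻¹] = m²·s⁻²·K⁻¹
  (602 W·K^-1·m^-1) / (533 N·s·m⁻²):  [kg·m·s⁻³·K⁻¹] / [kg·m⁻¹·s⁻¹] = m²·s⁻²·K⁻¹
  (4.4 W·K^-1·m^-1) / (34.54 kg m^-1 s^-1):  [kg·m·s⁻³·K⁻¹] / [kg·m⁻¹·s⁻¹] = m²·s⁻²·K⁻¹
Every term reduces to m²·s⁻²·K⁻¹.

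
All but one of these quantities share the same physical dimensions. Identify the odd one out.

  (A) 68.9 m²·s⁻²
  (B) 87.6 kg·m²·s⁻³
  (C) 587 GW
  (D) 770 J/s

Expand each in SI base units:
  (A) m²·s⁻²
  (B) kg·m²·s⁻³
  (C) W = J·s⁻¹ = kg·m²·s⁻³
  (D) J·s⁻¹ = N·m·s⁻¹ = kg·m²·s⁻³
All reduce to kg·m²·s⁻³ except (A), which is m²·s⁻².

(A)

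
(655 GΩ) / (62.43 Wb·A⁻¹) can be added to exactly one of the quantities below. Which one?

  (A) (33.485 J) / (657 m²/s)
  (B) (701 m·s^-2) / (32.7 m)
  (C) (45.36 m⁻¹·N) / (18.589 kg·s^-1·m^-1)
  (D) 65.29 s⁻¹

(D)

Reference: [kg·m²·s⁻³·A⁻²] / [kg·m²·s⁻²·A⁻²] = s⁻¹.
Each option:
  (A) [kg·m²·s⁻²] / [m²·s⁻¹] = kg·s⁻¹
  (B) [m·s⁻²] / [m] = s⁻²
  (C) [kg·s⁻²] / [kg·m⁻¹·s⁻¹] = m·s⁻¹
  (D) s⁻¹  ← same
Only (D) matches s⁻¹.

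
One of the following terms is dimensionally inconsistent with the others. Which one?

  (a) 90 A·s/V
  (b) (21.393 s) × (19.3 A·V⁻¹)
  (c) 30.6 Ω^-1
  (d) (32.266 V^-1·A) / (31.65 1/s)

Reduce each to base SI dimensions:
  (a) A·s·V⁻¹ = A·s·(J·C⁻¹)⁻¹ = kg⁻¹·m⁻²·s⁴·A²
  (b) [s] · [kg⁻¹·m⁻²·s³·A²] = kg⁻¹·m⁻²·s⁴·A²
  (c) Ω⁻¹ = (V·A⁻¹)⁻¹ = kg⁻¹·m⁻²·s³·A²
  (d) [kg⁻¹·m⁻²·s³·A²] / [s⁻¹] = kg⁻¹·m⁻²·s⁴·A²
All reduce to kg⁻¹·m⁻²·s⁴·A² except (c), which is kg⁻¹·m⁻²·s³·A².

(c)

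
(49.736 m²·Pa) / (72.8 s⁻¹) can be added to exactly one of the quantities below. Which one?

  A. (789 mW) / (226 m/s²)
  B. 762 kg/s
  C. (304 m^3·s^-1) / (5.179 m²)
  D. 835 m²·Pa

A.

Reference: [kg·m·s⁻²] / [s⁻¹] = kg·m·s⁻¹.
Each option:
  A. [kg·m²·s⁻³] / [m·s⁻²] = kg·m·s⁻¹  ← same
  B. kg·s⁻¹
  C. [m³·s⁻¹] / [m²] = m·s⁻¹
  D. Pa·m² = N·m⁻²·m² = kg·m·s⁻²
Only A. matches kg·m·s⁻¹.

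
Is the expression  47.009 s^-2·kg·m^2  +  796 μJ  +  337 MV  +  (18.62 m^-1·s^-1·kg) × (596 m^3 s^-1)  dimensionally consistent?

No

Reduce each to base SI dimensions:
  47.009 s^-2·kg·m^2:  kg·m²·s⁻²
  796 μJ:  J = N·m = kg·m²·s⁻²
  337 MV:  V = J·C⁻¹ = kg·m²·s⁻³·A⁻¹
  (18.62 m^-1·s^-1·kg) × (596 m^3 s^-1):  [kg·m⁻¹·s⁻¹] · [m³·s⁻¹] = kg·m²·s⁻²
The terms do not share a single dimension (kg·m²·s⁻² vs kg·m²·s⁻³·A⁻¹).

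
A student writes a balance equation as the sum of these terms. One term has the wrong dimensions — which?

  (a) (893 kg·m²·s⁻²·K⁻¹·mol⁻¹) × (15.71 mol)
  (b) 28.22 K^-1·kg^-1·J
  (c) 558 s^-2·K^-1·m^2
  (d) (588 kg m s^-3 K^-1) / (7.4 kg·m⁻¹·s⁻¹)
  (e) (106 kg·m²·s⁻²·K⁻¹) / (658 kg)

(a)

Work out the base dimensions of each:
  (a) [kg·m²·s⁻²·K⁻¹·mol⁻¹] · [mol] = kg·m²·s⁻²·K⁻¹
  (b) J·kg⁻¹·K⁻¹ = N·m·kg⁻¹·K⁻¹ = m²·s⁻²·K⁻¹
  (c) m²·s⁻²·K⁻¹
  (d) [kg·m·s⁻³·K⁻¹] / [kg·m⁻¹·s⁻¹] = m²·s⁻²·K⁻¹
  (e) [kg·m²·s⁻²·K⁻¹] / [kg] = m²·s⁻²·K⁻¹
All reduce to m²·s⁻²·K⁻¹ except (a), which is kg·m²·s⁻²·K⁻¹.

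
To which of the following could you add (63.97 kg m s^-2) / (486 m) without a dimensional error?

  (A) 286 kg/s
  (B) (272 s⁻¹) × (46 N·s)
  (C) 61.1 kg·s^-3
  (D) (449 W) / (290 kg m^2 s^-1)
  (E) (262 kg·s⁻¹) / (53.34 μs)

Reference: [kg·m·s⁻²] / [m] = kg·s⁻².
Each option:
  (A) kg·s⁻¹
  (B) [s⁻¹] · [kg·m·s⁻¹] = kg·m·s⁻²
  (C) kg·s⁻³
  (D) [kg·m²·s⁻³] / [kg·m²·s⁻¹] = s⁻²
  (E) [kg·s⁻¹] / [s] = kg·s⁻²  ← same
Only (E) matches kg·s⁻².

(E)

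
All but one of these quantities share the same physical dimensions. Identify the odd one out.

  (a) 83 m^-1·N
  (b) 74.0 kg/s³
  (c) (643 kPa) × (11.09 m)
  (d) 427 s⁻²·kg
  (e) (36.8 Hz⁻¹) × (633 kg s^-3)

In SI base units:
  (a) N·m⁻¹ = kg·m·s⁻²·m⁻¹ = kg·s⁻²
  (b) kg·s⁻³
  (c) [kg·m⁻¹·s⁻²] · [m] = kg·s⁻²
  (d) kg·s⁻²
  (e) [s] · [kg·s⁻³] = kg·s⁻²
All reduce to kg·s⁻² except (b), which is kg·s⁻³.

(b)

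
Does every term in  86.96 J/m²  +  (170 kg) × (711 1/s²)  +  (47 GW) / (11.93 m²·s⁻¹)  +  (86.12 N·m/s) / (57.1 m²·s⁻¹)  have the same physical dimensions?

In SI base units:
  86.96 J/m²:  J·m⁻² = N·m·m⁻² = kg·s⁻²
  (170 kg) × (711 1/s²):  [kg] · [s⁻²] = kg·s⁻²
  (47 GW) / (11.93 m²·s⁻¹):  [kg·m²·s⁻³] / [m²·s⁻¹] = kg·s⁻²
  (86.12 N·m/s) / (57.1 m²·s⁻¹):  [kg·m²·s⁻³] / [m²·s⁻¹] = kg·s⁻²
Every term reduces to kg·s⁻².

Yes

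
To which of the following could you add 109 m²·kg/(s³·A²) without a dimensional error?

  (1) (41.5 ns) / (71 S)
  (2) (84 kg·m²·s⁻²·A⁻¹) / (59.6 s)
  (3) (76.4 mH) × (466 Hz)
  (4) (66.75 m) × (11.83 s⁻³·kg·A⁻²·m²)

(3)

Reference: kg·m²·s⁻³·A⁻².
Each option:
  (1) [s] / [kg⁻¹·m⁻²·s³·A²] = kg·m²·s⁻²·A⁻²
  (2) [kg·m²·s⁻²·A⁻¹] / [s] = kg·m²·s⁻³·A⁻¹
  (3) [kg·m²·s⁻²·A⁻²] · [s⁻¹] = kg·m²·s⁻³·A⁻²  ← same
  (4) [m] · [kg·m²·s⁻³·A⁻²] = kg·m³·s⁻³·A⁻²
Only (3) matches kg·m²·s⁻³·A⁻².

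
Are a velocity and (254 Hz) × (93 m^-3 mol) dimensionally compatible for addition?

Expand each in SI base units:
  a velocity:  [velocity] = m·s⁻¹
  (254 Hz) × (93 m^-3 mol):  [s⁻¹] · [m⁻³·mol] = m⁻³·s⁻¹·mol
m·s⁻¹ ≠ m⁻³·s⁻¹·mol, so they cannot be added.

No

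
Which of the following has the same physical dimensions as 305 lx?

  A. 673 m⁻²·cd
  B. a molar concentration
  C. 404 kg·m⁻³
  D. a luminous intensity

A.

Reference: lx = lm·m⁻² = m⁻²·cd.
Each option:
  A. m⁻²·cd  ← same
  B. [molar concentration] = m⁻³·mol
  C. kg·m⁻³
  D. [luminous intensity] = cd
Only A. matches m⁻²·cd.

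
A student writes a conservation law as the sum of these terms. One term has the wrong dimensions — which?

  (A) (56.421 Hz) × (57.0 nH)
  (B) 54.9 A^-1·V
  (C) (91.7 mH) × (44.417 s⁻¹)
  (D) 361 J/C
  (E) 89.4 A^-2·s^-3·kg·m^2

(D)

Reduce each to base SI dimensions:
  (A) [s⁻¹] · [kg·m²·s⁻²·A⁻²] = kg·m²·s⁻³·A⁻²
  (B) V·A⁻¹ = J·C⁻¹·A⁻¹ = kg·m²·s⁻³·A⁻²
  (C) [kg·m²·s⁻²·A⁻²] · [s⁻¹] = kg·m²·s⁻³·A⁻²
  (D) J·C⁻¹ = N·m·(s·A)⁻¹ = kg·m²·s⁻³·A⁻¹
  (E) kg·m²·s⁻³·A⁻²
All reduce to kg·m²·s⁻³·A⁻² except (D), which is kg·m²·s⁻³·A⁻¹.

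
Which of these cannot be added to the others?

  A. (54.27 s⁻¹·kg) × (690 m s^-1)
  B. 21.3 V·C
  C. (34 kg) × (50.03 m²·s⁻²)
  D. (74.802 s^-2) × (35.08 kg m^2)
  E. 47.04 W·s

In SI base units:
  A. [kg·s⁻¹] · [m·s⁻¹] = kg·m·s⁻²
  B. C·V = s·A·J·C⁻¹ = kg·m²·s⁻²
  C. [kg] · [m²·s⁻²] = kg·m²·s⁻²
  D. [s⁻²] · [kg·m²] = kg·m²·s⁻²
  E. W·s = J·s⁻¹·s = kg·m²·s⁻²
All reduce to kg·m²·s⁻² except A., which is kg·m·s⁻².

A.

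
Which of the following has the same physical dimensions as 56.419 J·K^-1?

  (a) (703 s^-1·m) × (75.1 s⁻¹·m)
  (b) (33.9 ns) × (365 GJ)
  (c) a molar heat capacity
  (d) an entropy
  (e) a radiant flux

Reference: J·K⁻¹ = N·m·K⁻¹ = kg·m²·s⁻²·K⁻¹.
Each option:
  (a) [m·s⁻¹] · [m·s⁻¹] = m²·s⁻²
  (b) [s] · [kg·m²·s⁻²] = kg·m²·s⁻¹
  (c) [molar heat capacity] = kg·m²·s⁻²·K⁻¹·mol⁻¹
  (d) [entropy] = kg·m²·s⁻²·K⁻¹  ← same
  (e) [radiant flux] = kg·m²·s⁻³
Only (d) matches kg·m²·s⁻²·K⁻¹.

(d)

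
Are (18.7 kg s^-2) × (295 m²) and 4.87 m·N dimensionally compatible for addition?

Yes

Work out the base dimensions of each:
  (18.7 kg s^-2) × (295 m²):  [kg·s⁻²] · [m²] = kg·m²·s⁻²
  4.87 m·N:  N·m = kg·m·s⁻²·m = kg·m²·s⁻²
Both are kg·m²·s⁻², so they have the same dimensions and can be added.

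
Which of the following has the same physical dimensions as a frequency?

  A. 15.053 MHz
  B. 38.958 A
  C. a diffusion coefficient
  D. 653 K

Reference: [frequency] = s⁻¹.
Each option:
  A. Hz = s⁻¹  ← same
  B. A
  C. [diffusion coefficient] = m²·s⁻¹
  D. K
Only A. matches s⁻¹.

A.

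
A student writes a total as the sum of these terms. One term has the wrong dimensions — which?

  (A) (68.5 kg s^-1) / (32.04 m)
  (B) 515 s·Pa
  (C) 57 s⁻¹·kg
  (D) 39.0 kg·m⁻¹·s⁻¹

(C)

Expand each in SI base units:
  (A) [kg·s⁻¹] / [m] = kg·m⁻¹·s⁻¹
  (B) Pa·s = N·m⁻²·s = kg·m⁻¹·s⁻¹
  (C) kg·s⁻¹
  (D) kg·m⁻¹·s⁻¹
All reduce to kg·m⁻¹·s⁻¹ except (C), which is kg·s⁻¹.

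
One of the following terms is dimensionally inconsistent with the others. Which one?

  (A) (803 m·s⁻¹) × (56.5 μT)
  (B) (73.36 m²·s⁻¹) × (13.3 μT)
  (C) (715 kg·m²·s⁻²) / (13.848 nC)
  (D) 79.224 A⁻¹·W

(A)

Work out the base dimensions of each:
  (A) [m·s⁻¹] · [kg·s⁻²·A⁻¹] = kg·m·s⁻³·A⁻¹
  (B) [m²·s⁻¹] · [kg·s⁻²·A⁻¹] = kg·m²·s⁻³·A⁻¹
  (C) [kg·m²·s⁻²] / [s·A] = kg·m²·s⁻³·A⁻¹
  (D) W·A⁻¹ = J·s⁻¹·A⁻¹ = kg·m²·s⁻³·A⁻¹
All reduce to kg·m²·s⁻³·A⁻¹ except (A), which is kg·m·s⁻³·A⁻¹.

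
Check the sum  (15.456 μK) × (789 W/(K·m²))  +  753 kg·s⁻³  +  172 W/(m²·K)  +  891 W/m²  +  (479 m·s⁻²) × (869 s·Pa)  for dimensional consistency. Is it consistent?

Dimensions:
  (15.456 μK) × (789 W/(K·m²)):  [K] · [kg·s⁻³·K⁻¹] = kg·s⁻³
  753 kg·s⁻³:  kg·s⁻³
  172 W/(m²·K):  W·m⁻²·K⁻¹ = J·s⁻¹·m⁻²·K⁻¹ = kg·s⁻³·K⁻¹
  891 W/m²:  W·m⁻² = J·s⁻¹·m⁻² = kg·s⁻³
  (479 m·s⁻²) × (869 s·Pa):  [m·s⁻²] · [kg·m⁻¹·s⁻¹] = kg·s⁻³
The terms do not share a single dimension (kg·s⁻³ vs kg·s⁻³·K⁻¹).

No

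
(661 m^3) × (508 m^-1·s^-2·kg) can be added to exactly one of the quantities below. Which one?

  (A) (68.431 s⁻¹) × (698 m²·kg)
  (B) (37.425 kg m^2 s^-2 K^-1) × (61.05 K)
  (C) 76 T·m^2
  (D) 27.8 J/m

Reference: [m³] · [kg·m⁻¹·s⁻²] = kg·m²·s⁻².
Each option:
  (A) [s⁻¹] · [kg·m²] = kg·m²·s⁻¹
  (B) [kg·m²·s⁻²·K⁻¹] · [K] = kg·m²·s⁻²  ← same
  (C) T·m² = Wb·m⁻²·m² = kg·m²·s⁻²·A⁻¹
  (D) J·m⁻¹ = N·m·m⁻¹ = kg·m·s⁻²
Only (B) matches kg·m²·s⁻².

(B)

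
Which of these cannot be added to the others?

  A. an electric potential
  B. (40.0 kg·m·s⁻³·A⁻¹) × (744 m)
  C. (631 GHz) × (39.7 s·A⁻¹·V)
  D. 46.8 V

In SI base units:
  A. [electric potential] = kg·m²·s⁻³·A⁻¹
  B. [kg·m·s⁻³·A⁻¹] · [m] = kg·m²·s⁻³·A⁻¹
  C. [s⁻¹] · [kg·m²·s⁻²·A⁻²] = kg·m²·s⁻³·A⁻²
  D. V = J·C⁻¹ = kg·m²·s⁻³·A⁻¹
All reduce to kg·m²·s⁻³·A⁻¹ except C., which is kg·m²·s⁻³·A⁻².

C.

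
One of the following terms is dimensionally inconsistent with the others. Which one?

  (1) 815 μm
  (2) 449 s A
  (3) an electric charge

Work out the base dimensions of each:
  (1) m
  (2) s·A
  (3) [electric charge] = s·A
All reduce to s·A except (1), which is m.

(1)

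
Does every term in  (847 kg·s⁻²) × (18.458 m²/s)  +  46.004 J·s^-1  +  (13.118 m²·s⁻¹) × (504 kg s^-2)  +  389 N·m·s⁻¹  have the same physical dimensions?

Yes

Expand each in SI base units:
  (847 kg·s⁻²) × (18.458 m²/s):  [kg·s⁻²] · [m²·s⁻¹] = kg·m²·s⁻³
  46.004 J·s^-1:  J·s⁻¹ = N·m·s⁻¹ = kg·m²·s⁻³
  (13.118 m²·s⁻¹) × (504 kg s^-2):  [m²·s⁻¹] · [kg·s⁻²] = kg·m²·s⁻³
  389 N·m·s⁻¹:  N·m·s⁻¹ = kg·m·s⁻²·m·s⁻¹ = kg·m²·s⁻³
Every term reduces to kg·m²·s⁻³.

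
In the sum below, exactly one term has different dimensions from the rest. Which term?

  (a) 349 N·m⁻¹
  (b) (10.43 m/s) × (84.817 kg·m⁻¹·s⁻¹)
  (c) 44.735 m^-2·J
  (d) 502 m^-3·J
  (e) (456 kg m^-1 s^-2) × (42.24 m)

(d)

Expand each in SI base units:
  (a) N·m⁻¹ = kg·m·s⁻²·m⁻¹ = kg·s⁻²
  (b) [m·s⁻¹] · [kg·m⁻¹·s⁻¹] = kg·s⁻²
  (c) J·m⁻² = N·m·m⁻² = kg·s⁻²
  (d) J·m⁻³ = N·m·m⁻³ = kg·m⁻¹·s⁻²
  (e) [kg·m⁻¹·s⁻²] · [m] = kg·s⁻²
All reduce to kg·s⁻² except (d), which is kg·m⁻¹·s⁻².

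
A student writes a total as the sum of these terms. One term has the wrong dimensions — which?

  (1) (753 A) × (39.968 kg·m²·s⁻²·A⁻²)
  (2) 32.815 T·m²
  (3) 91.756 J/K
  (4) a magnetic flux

Expand each in SI base units:
  (1) [A] · [kg·m²·s⁻²·A⁻²] = kg·m²·s⁻²·A⁻¹
  (2) T·m² = Wb·m⁻²·m² = kg·m²·s⁻²·A⁻¹
  (3) J·K⁻¹ = N·m·K⁻¹ = kg·m²·s⁻²·K⁻¹
  (4) [magnetic flux] = kg·m²·s⁻²·A⁻¹
All reduce to kg·m²·s⁻²·A⁻¹ except (3), which is kg·m²·s⁻²·K⁻¹.

(3)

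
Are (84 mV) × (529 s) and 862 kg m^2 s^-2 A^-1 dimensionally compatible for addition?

Expand each in SI base units:
  (84 mV) × (529 s):  [kg·m²·s⁻³·A⁻¹] · [s] = kg·m²·s⁻²·A⁻¹
  862 kg m^2 s^-2 A^-1:  kg·m²·s⁻²·A⁻¹
Both are kg·m²·s⁻²·A⁻¹, so they have the same dimensions and can be added.

Yes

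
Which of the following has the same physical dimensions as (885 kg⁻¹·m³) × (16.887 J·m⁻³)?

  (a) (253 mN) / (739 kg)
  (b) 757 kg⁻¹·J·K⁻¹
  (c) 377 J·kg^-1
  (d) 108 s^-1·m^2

Reference: [kg⁻¹·m³] · [kg·m⁻¹·s⁻²] = m²·s⁻².
Each option:
  (a) [kg·m·s⁻²] / [kg] = m·s⁻²
  (b) J·kg⁻¹·K⁻¹ = N·m·kg⁻¹·K⁻¹ = m²·s⁻²·K⁻¹
  (c) J·kg⁻¹ = N·m·kg⁻¹ = m²·s⁻²  ← same
  (d) m²·s⁻¹
Only (c) matches m²·s⁻².

(c)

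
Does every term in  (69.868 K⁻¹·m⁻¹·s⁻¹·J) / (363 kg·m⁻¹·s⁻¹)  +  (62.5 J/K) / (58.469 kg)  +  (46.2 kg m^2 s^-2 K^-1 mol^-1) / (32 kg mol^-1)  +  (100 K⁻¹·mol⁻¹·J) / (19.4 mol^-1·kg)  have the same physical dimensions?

In SI base units:
  (69.868 K⁻¹·m⁻¹·s⁻¹·J) / (363 kg·m⁻¹·s⁻¹):  [kg·m·s⁻³·K⁻¹] / [kg·m⁻¹·s⁻¹] = m²·s⁻²·K⁻¹
  (62.5 J/K) / (58.469 kg):  [kg·m²·s⁻²·K⁻¹] / [kg] = m²·s⁻²·K⁻¹
  (46.2 kg m^2 s^-2 K^-1 mol^-1) / (32 kg mol^-1):  [kg·m²·s⁻²·K⁻¹·mol⁻¹] / [kg·mol⁻¹] = m²·s⁻²·K⁻¹
  (100 K⁻¹·mol⁻¹·J) / (19.4 mol^-1·kg):  [kg·m²·s⁻²·K⁻¹·mol⁻¹] / [kg·mol⁻¹] = m²·s⁻²·K⁻¹
Every term reduces to m²·s⁻²·K⁻¹.

Yes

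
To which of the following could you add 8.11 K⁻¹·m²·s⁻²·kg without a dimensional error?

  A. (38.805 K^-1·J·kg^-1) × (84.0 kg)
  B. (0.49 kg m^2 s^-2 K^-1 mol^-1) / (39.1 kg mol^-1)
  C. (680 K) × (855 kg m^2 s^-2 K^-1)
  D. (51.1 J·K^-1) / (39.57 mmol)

A.

Reference: kg·m²·s⁻²·K⁻¹.
Each option:
  A. [m²·s⁻²·K⁻¹] · [kg] = kg·m²·s⁻²·K⁻¹  ← same
  B. [kg·m²·s⁻²·K⁻¹·mol⁻¹] / [kg·mol⁻¹] = m²·s⁻²·K⁻¹
  C. [K] · [kg·m²·s⁻²·K⁻¹] = kg·m²·s⁻²
  D. [kg·m²·s⁻²·K⁻¹] / [mol] = kg·m²·s⁻²·K⁻¹·mol⁻¹
Only A. matches kg·m²·s⁻²·K⁻¹.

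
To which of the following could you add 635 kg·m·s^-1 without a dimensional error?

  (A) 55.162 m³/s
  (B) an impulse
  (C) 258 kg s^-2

Reference: kg·m·s⁻¹.
Each option:
  (A) m³·s⁻¹
  (B) [impulse] = kg·m·s⁻¹  ← same
  (C) kg·s⁻²
Only (B) matches kg·m·s⁻¹.

(B)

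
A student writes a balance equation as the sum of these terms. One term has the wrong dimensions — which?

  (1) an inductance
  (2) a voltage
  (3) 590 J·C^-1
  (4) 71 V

(1)

Dimensions:
  (1) [inductance] = kg·m²·s⁻²·A⁻²
  (2) [voltage] = kg·m²·s⁻³·A⁻¹
  (3) J·C⁻¹ = N·m·(s·A)⁻¹ = kg·m²·s⁻³·A⁻¹
  (4) V = J·C⁻¹ = kg·m²·s⁻³·A⁻¹
All reduce to kg·m²·s⁻³·A⁻¹ except (1), which is kg·m²·s⁻²·A⁻².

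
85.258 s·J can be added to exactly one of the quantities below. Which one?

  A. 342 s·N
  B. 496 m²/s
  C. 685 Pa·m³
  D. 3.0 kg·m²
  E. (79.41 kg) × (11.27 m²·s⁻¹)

Reference: J·s = N·m·s = kg·m²·s⁻¹.
Each option:
  A. N·s = kg·m·s⁻²·s = kg·m·s⁻¹
  B. m²·s⁻¹
  C. Pa·m³ = N·m⁻²·m³ = kg·m²·s⁻²
  D. kg·m²
  E. [kg] · [m²·s⁻¹] = kg·m²·s⁻¹  ← same
Only E. matches kg·m²·s⁻¹.

E.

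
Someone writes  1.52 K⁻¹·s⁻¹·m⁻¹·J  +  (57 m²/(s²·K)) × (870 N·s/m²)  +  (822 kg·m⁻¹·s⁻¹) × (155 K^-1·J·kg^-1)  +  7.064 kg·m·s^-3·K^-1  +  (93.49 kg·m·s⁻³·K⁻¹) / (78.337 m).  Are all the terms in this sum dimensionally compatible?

No

In SI base units:
  1.52 K⁻¹·s⁻¹·m⁻¹·J:  J·s⁻¹·m⁻¹·K⁻¹ = N·m·s⁻¹·m⁻¹·K⁻¹ = kg·m·s⁻³·K⁻¹
  (57 m²/(s²·K)) × (870 N·s/m²):  [m²·s⁻²·K⁻¹] · [kg·m⁻¹·s⁻¹] = kg·m·s⁻³·K⁻¹
  (822 kg·m⁻¹·s⁻¹) × (155 K^-1·J·kg^-1):  [kg·m⁻¹·s⁻¹] · [m²·s⁻²·K⁻¹] = kg·m·s⁻³·K⁻¹
  7.064 kg·m·s^-3·K^-1:  kg·m·s⁻³·K⁻¹
  (93.49 kg·m·s⁻³·K⁻¹) / (78.337 m):  [kg·m·s⁻³·K⁻¹] / [m] = kg·s⁻³·K⁻¹
The terms do not share a single dimension (kg·m·s⁻³·K⁻¹ vs kg·s⁻³·K⁻¹).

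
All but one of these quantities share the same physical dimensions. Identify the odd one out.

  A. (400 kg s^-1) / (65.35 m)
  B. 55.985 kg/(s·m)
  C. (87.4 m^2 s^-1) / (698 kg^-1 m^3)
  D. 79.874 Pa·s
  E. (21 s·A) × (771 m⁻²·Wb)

E.

Expand each in SI base units:
  A. [kg·s⁻¹] / [m] = kg·m⁻¹·s⁻¹
  B. kg·m⁻¹·s⁻¹
  C. [m²·s⁻¹] / [kg⁻¹·m³] = kg·m⁻¹·s⁻¹
  D. Pa·s = N·m⁻²·s = kg·m⁻¹·s⁻¹
  E. [s·A] · [kg·s⁻²·A⁻¹] = kg·s⁻¹
All reduce to kg·m⁻¹·s⁻¹ except E., which is kg·s⁻¹.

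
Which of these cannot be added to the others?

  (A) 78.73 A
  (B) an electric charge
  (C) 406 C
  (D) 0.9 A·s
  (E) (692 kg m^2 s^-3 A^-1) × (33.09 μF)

(A)

Work out the base dimensions of each:
  (A) A
  (B) [electric charge] = s·A
  (C) C = s·A
  (D) A·s = s·A
  (E) [kg·m²·s⁻³·A⁻¹] · [kg⁻¹·m⁻²·s⁴·A²] = s·A
All reduce to s·A except (A), which is A.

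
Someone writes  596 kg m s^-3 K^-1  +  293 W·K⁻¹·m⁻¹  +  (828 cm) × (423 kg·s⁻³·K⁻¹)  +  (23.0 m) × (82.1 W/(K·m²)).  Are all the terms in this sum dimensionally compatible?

Yes

Expand each in SI base units:
  596 kg m s^-3 K^-1:  kg·m·s⁻³·K⁻¹
  293 W·K⁻¹·m⁻¹:  W·m⁻¹·K⁻¹ = J·s⁻¹·m⁻¹·K⁻¹ = kg·m·s⁻³·K⁻¹
  (828 cm) × (423 kg·s⁻³·K⁻¹):  [m] · [kg·s⁻³·K⁻¹] = kg·m·s⁻³·K⁻¹
  (23.0 m) × (82.1 W/(K·m²)):  [m] · [kg·s⁻³·K⁻¹] = kg·m·s⁻³·K⁻¹
Every term reduces to kg·m·s⁻³·K⁻¹.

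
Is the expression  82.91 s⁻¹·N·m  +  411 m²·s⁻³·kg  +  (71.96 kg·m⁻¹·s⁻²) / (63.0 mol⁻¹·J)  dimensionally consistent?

No

In SI base units:
  82.91 s⁻¹·N·m:  N·m·s⁻¹ = kg·m·s⁻²·m·s⁻¹ = kg·m²·s⁻³
  411 m²·s⁻³·kg:  kg·m²·s⁻³
  (71.96 kg·m⁻¹·s⁻²) / (63.0 mol⁻¹·J):  [kg·m⁻¹·s⁻²] / [kg·m²·s⁻²·mol⁻¹] = m⁻³·mol
The terms do not share a single dimension (kg·m²·s⁻³ vs m⁻³·mol).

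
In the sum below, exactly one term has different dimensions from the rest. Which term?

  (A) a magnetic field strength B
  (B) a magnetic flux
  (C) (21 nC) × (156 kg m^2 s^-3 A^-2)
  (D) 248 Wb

(A)

Expand each in SI base units:
  (A) [magnetic field strength B] = kg·s⁻²·A⁻¹
  (B) [magnetic flux] = kg·m²·s⁻²·A⁻¹
  (C) [s·A] · [kg·m²·s⁻³·A⁻²] = kg·m²·s⁻²·A⁻¹
  (D) Wb = V·s = kg·m²·s⁻²·A⁻¹
All reduce to kg·m²·s⁻²·A⁻¹ except (A), which is kg·s⁻²·A⁻¹.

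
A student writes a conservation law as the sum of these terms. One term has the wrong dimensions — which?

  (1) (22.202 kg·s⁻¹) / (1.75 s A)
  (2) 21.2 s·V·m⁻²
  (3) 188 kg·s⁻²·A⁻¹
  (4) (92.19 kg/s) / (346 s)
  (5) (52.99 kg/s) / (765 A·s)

Dimensions:
  (1) [kg·s⁻¹] / [s·A] = kg·s⁻²·A⁻¹
  (2) V·s·m⁻² = J·C⁻¹·s·m⁻² = kg·s⁻²·A⁻¹
  (3) kg·s⁻²·A⁻¹
  (4) [kg·s⁻¹] / [s] = kg·s⁻²
  (5) [kg·s⁻¹] / [s·A] = kg·s⁻²·A⁻¹
All reduce to kg·s⁻²·A⁻¹ except (4), which is kg·s⁻².

(4)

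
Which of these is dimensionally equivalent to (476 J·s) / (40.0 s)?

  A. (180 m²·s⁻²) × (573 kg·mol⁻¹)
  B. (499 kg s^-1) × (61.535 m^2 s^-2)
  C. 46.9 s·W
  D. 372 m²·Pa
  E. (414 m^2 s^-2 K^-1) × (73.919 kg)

Reference: [kg·m²·s⁻¹] / [s] = kg·m²·s⁻².
Each option:
  A. [m²·s⁻²] · [kg·mol⁻¹] = kg·m²·s⁻²·mol⁻¹
  B. [kg·s⁻¹] · [m²·s⁻²] = kg·m²·s⁻³
  C. W·s = J·s⁻¹·s = kg·m²·s⁻²  ← same
  D. Pa·m² = N·m⁻²·m² = kg·m·s⁻²
  E. [m²·s⁻²·K⁻¹] · [kg] = kg·m²·s⁻²·K⁻¹
Only C. matches kg·m²·s⁻².

C.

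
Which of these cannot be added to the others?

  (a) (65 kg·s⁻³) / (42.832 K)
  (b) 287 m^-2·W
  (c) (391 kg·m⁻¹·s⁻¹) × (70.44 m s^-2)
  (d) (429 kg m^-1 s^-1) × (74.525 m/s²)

Reduce each to base SI dimensions:
  (a) [kg·s⁻³] / [K] = kg·s⁻³·K⁻¹
  (b) W·m⁻² = J·s⁻¹·m⁻² = kg·s⁻³
  (c) [kg·m⁻¹·s⁻¹] · [m·s⁻²] = kg·s⁻³
  (d) [kg·m⁻¹·s⁻¹] · [m·s⁻²] = kg·s⁻³
All reduce to kg·s⁻³ except (a), which is kg·s⁻³·K⁻¹.

(a)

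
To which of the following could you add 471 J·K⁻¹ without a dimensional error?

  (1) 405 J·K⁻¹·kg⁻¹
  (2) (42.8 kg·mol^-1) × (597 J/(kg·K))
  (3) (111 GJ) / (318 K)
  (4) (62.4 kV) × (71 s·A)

(3)

Reference: J·K⁻¹ = N·m·K⁻¹ = kg·m²·s⁻²·K⁻¹.
Each option:
  (1) J·kg⁻¹·K⁻¹ = N·m·kg⁻¹·K⁻¹ = m²·s⁻²·K⁻¹
  (2) [kg·mol⁻¹] · [m²·s⁻²·K⁻¹] = kg·m²·s⁻²·K⁻¹·mol⁻¹
  (3) [kg·m²·s⁻²] / [K] = kg·m²·s⁻²·K⁻¹  ← same
  (4) [kg·m²·s⁻³·A⁻¹] · [s·A] = kg·m²·s⁻²
Only (3) matches kg·m²·s⁻²·K⁻¹.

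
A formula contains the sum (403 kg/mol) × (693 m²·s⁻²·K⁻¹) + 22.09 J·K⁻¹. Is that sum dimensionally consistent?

No

Reduce each to base SI dimensions:
  (403 kg/mol) × (693 m²·s⁻²·K⁻¹):  [kg·mol⁻¹] · [m²·s⁻²·K⁻¹] = kg·m²·s⁻²·K⁻¹·mol⁻¹
  22.09 J·K⁻¹:  J·K⁻¹ = N·m·K⁻¹ = kg·m²·s⁻²·K⁻¹
kg·m²·s⁻²·K⁻¹·mol⁻¹ ≠ kg·m²·s⁻²·K⁻¹, so they cannot be added.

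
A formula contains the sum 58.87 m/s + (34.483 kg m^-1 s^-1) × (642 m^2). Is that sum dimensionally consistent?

Work out the base dimensions of each:
  58.87 m/s:  m·s⁻¹
  (34.483 kg m^-1 s^-1) × (642 m^2):  [kg·m⁻¹·s⁻¹] · [m²] = kg·m·s⁻¹
m·s⁻¹ ≠ kg·m·s⁻¹, so they cannot be added.

No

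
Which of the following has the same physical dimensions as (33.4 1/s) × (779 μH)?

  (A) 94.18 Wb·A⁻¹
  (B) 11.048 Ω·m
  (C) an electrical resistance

Reference: [s⁻¹] · [kg·m²·s⁻²·A⁻²] = kg·m²·s⁻³·A⁻².
Each option:
  (A) Wb·A⁻¹ = V·s·A⁻¹ = kg·m²·s⁻²·A⁻²
  (B) Ω·m = V·A⁻¹·m = kg·m³·s⁻³·A⁻²
  (C) [electrical resistance] = kg·m²·s⁻³·A⁻²  ← same
Only (C) matches kg·m²·s⁻³·A⁻².

(C)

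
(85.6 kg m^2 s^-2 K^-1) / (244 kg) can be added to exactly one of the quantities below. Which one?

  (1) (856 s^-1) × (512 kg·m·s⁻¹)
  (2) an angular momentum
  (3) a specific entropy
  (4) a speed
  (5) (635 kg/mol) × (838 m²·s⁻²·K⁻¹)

(3)

Reference: [kg·m²·s⁻²·K⁻¹] / [kg] = m²·s⁻²·K⁻¹.
Each option:
  (1) [s⁻¹] · [kg·m·s⁻¹] = kg·m·s⁻²
  (2) [angular momentum] = kg·m²·s⁻¹
  (3) [specific entropy] = m²·s⁻²·K⁻¹  ← same
  (4) [speed] = m·s⁻¹
  (5) [kg·mol⁻¹] · [m²·s⁻²·K⁻¹] = kg·m²·s⁻²·K⁻¹·mol⁻¹
Only (3) matches m²·s⁻²·K⁻¹.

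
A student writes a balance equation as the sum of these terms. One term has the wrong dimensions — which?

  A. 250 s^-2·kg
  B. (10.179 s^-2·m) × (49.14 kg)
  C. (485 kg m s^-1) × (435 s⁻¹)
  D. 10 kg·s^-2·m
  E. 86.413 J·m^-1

Dimensions:
  A. kg·s⁻²
  B. [m·s⁻²] · [kg] = kg·m·s⁻²
  C. [kg·m·s⁻¹] · [s⁻¹] = kg·m·s⁻²
  D. kg·m·s⁻²
  E. J·m⁻¹ = N·m·m⁻¹ = kg·m·s⁻²
All reduce to kg·m·s⁻² except A., which is kg·s⁻².

A.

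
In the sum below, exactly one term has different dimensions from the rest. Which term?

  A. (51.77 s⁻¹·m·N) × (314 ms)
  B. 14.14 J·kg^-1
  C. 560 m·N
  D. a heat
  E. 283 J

B.

Dimensions:
  A. [kg·m²·s⁻³] · [s] = kg·m²·s⁻²
  B. J·kg⁻¹ = N·m·kg⁻¹ = m²·s⁻²
  C. N·m = kg·m·s⁻²·m = kg·m²·s⁻²
  D. [heat] = kg·m²·s⁻²
  E. J = N·m = kg·m²·s⁻²
All reduce to kg·m²·s⁻² except B., which is m²·s⁻².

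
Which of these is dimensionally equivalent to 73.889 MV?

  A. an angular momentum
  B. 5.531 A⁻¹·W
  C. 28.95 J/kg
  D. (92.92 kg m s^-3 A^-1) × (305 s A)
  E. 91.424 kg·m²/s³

Reference: V = J·C⁻¹ = kg·m²·s⁻³·A⁻¹.
Each option:
  A. [angular momentum] = kg·m²·s⁻¹
  B. W·A⁻¹ = J·s⁻¹·A⁻¹ = kg·m²·s⁻³·A⁻¹  ← same
  C. J·kg⁻¹ = N·m·kg⁻¹ = m²·s⁻²
  D. [kg·m·s⁻³·A⁻¹] · [s·A] = kg·m·s⁻²
  E. kg·m²·s⁻³
Only B. matches kg·m²·s⁻³·A⁻¹.

B.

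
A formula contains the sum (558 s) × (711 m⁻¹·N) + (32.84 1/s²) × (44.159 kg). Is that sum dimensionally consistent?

No

Reduce each to base SI dimensions:
  (558 s) × (711 m⁻¹·N):  [s] · [kg·s⁻²] = kg·s⁻¹
  (32.84 1/s²) × (44.159 kg):  [s⁻²] · [kg] = kg·s⁻²
kg·s⁻¹ ≠ kg·s⁻², so they cannot be added.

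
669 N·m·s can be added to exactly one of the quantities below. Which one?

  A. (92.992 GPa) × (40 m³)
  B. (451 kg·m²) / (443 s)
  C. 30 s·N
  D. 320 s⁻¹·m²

Reference: N·m·s = kg·m·s⁻²·m·s = kg·m²·s⁻¹.
Each option:
  A. [kg·m⁻¹·s⁻²] · [m³] = kg·m²·s⁻²
  B. [kg·m²] / [s] = kg·m²·s⁻¹  ← same
  C. N·s = kg·m·s⁻²·s = kg·m·s⁻¹
  D. m²·s⁻¹
Only B. matches kg·m²·s⁻¹.

B.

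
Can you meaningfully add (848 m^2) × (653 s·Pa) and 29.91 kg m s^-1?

Expand each in SI base units:
  (848 m^2) × (653 s·Pa):  [m²] · [kg·m⁻¹·s⁻¹] = kg·m·s⁻¹
  29.91 kg m s^-1:  kg·m·s⁻¹
Both are kg·m·s⁻¹, so they have the same dimensions and can be added.

Yes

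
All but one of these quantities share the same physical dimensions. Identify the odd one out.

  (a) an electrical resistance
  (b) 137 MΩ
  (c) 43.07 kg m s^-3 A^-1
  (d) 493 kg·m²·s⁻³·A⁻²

(c)

Reduce each to base SI dimensions:
  (a) [electrical resistance] = kg·m²·s⁻³·A⁻²
  (b) Ω = V·A⁻¹ = kg·m²·s⁻³·A⁻²
  (c) kg·m·s⁻³·A⁻¹
  (d) kg·m²·s⁻³·A⁻²
All reduce to kg·m²·s⁻³·A⁻² except (c), which is kg·m·s⁻³·A⁻¹.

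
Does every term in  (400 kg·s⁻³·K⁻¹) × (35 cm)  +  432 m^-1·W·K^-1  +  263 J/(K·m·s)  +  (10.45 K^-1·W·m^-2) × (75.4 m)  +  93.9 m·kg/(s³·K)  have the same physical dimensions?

Dimensions:
  (400 kg·s⁻³·K⁻¹) × (35 cm):  [kg·s⁻³·K⁻¹] · [m] = kg·m·s⁻³·K⁻¹
  432 m^-1·W·K^-1:  W·m⁻¹·K⁻¹ = J·s⁻¹·m⁻¹·K⁻¹ = kg·m·s⁻³·K⁻¹
  263 J/(K·m·s):  J·s⁻¹·m⁻¹·K⁻¹ = N·m·s⁻¹·m⁻¹·K⁻¹ = kg·m·s⁻³·K⁻¹
  (10.45 K^-1·W·m^-2) × (75.4 m):  [kg·s⁻³·K⁻¹] · [m] = kg·m·s⁻³·K⁻¹
  93.9 m·kg/(s³·K):  kg·m·s⁻³·K⁻¹
Every term reduces to kg·m·s⁻³·K⁻¹.

Yes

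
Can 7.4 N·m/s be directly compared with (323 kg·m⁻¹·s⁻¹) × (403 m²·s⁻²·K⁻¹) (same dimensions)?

No

In SI base units:
  7.4 N·m/s:  N·m·s⁻¹ = kg·m·s⁻²·m·s⁻¹ = kg·m²·s⁻³
  (323 kg·m⁻¹·s⁻¹) × (403 m²·s⁻²·K⁻¹):  [kg·m⁻¹·s⁻¹] · [m²·s⁻²·K⁻¹] = kg·m·s⁻³·K⁻¹
kg·m²·s⁻³ ≠ kg·m·s⁻³·K⁻¹, so they cannot be added.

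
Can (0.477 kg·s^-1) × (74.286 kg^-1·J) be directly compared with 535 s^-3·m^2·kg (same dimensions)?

Work out the base dimensions of each:
  (0.477 kg·s^-1) × (74.286 kg^-1·J):  [kg·s⁻¹] · [m²·s⁻²] = kg·m²·s⁻³
  535 s^-3·m^2·kg:  kg·m²·s⁻³
Both are kg·m²·s⁻³, so they have the same dimensions and can be added.

Yes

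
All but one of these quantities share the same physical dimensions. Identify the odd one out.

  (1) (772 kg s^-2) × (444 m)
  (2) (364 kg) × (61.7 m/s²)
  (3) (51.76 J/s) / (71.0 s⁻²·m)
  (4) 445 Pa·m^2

(3)

Work out the base dimensions of each:
  (1) [kg·s⁻²] · [m] = kg·m·s⁻²
  (2) [kg] · [m·s⁻²] = kg·m·s⁻²
  (3) [kg·m²·s⁻³] / [m·s⁻²] = kg·m·s⁻¹
  (4) Pa·m² = N·m⁻²·m² = kg·m·s⁻²
All reduce to kg·m·s⁻² except (3), which is kg·m·s⁻¹.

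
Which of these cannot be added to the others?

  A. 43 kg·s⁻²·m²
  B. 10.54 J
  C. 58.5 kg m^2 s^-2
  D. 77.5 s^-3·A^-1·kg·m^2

D.

Dimensions:
  A. kg·m²·s⁻²
  B. J = N·m = kg·m²·s⁻²
  C. kg·m²·s⁻²
  D. kg·m²·s⁻³·A⁻¹
All reduce to kg·m²·s⁻² except D., which is kg·m²·s⁻³·A⁻¹.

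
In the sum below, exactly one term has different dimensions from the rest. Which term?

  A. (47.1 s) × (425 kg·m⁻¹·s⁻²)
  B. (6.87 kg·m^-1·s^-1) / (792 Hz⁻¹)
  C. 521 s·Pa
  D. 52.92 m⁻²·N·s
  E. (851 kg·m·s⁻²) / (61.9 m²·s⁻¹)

B.

Work out the base dimensions of each:
  A. [s] · [kg·m⁻¹·s⁻²] = kg·m⁻¹·s⁻¹
  B. [kg·m⁻¹·s⁻¹] / [s] = kg·m⁻¹·s⁻²
  C. Pa·s = N·m⁻²·s = kg·m⁻¹·s⁻¹
  D. N·s·m⁻² = kg·m·s⁻²·s·m⁻² = kg·m⁻¹·s⁻¹
  E. [kg·m·s⁻²] / [m²·s⁻¹] = kg·m⁻¹·s⁻¹
All reduce to kg·m⁻¹·s⁻¹ except B., which is kg·m⁻¹·s⁻².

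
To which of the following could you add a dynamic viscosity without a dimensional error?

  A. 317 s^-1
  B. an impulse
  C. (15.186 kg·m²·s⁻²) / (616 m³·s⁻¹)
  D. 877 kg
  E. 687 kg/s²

C.

Reference: [dynamic viscosity] = kg·m⁻¹·s⁻¹.
Each option:
  A. s⁻¹
  B. [impulse] = kg·m·s⁻¹
  C. [kg·m²·s⁻²] / [m³·s⁻¹] = kg·m⁻¹·s⁻¹  ← same
  D. kg
  E. kg·s⁻²
Only C. matches kg·m⁻¹·s⁻¹.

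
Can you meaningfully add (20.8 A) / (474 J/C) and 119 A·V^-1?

Reduce each to base SI dimensions:
  (20.8 A) / (474 J/C):  [A] / [kg·m²·s⁻³·A⁻¹] = kg⁻¹·m⁻²·s³·A²
  119 A·V^-1:  A·V⁻¹ = A·(J·C⁻¹)⁻¹ = kg⁻¹·m⁻²·s³·A²
Both are kg⁻¹·m⁻²·s³·A², so they have the same dimensions and can be added.

Yes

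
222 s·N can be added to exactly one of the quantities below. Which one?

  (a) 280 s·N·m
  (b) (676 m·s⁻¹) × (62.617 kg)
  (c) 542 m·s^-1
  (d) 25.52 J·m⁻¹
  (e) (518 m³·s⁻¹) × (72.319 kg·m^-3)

Reference: N·s = kg·m·s⁻²·s = kg·m·s⁻¹.
Each option:
  (a) N·m·s = kg·m·s⁻²·m·s = kg·m²·s⁻¹
  (b) [m·s⁻¹] · [kg] = kg·m·s⁻¹  ← same
  (c) m·s⁻¹
  (d) J·m⁻¹ = N·m·m⁻¹ = kg·m·s⁻²
  (e) [m³·s⁻¹] · [kg·m⁻³] = kg·s⁻¹
Only (b) matches kg·m·s⁻¹.

(b)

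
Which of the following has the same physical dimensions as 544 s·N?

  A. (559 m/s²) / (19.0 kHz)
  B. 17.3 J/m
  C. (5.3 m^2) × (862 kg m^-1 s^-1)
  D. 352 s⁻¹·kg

Reference: N·s = kg·m·s⁻²·s = kg·m·s⁻¹.
Each option:
  A. [m·s⁻²] / [s⁻¹] = m·s⁻¹
  B. J·m⁻¹ = N·m·m⁻¹ = kg·m·s⁻²
  C. [m²] · [kg·m⁻¹·s⁻¹] = kg·m·s⁻¹  ← same
  D. kg·s⁻¹
Only C. matches kg·m·s⁻¹.

C.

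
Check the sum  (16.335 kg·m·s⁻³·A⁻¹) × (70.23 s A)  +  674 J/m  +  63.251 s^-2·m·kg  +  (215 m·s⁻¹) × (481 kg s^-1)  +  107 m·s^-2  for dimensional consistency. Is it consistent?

Work out the base dimensions of each:
  (16.335 kg·m·s⁻³·A⁻¹) × (70.23 s A):  [kg·m·s⁻³·A⁻¹] · [s·A] = kg·m·s⁻²
  674 J/m:  J·m⁻¹ = N·m·m⁻¹ = kg·m·s⁻²
  63.251 s^-2·m·kg:  kg·m·s⁻²
  (215 m·s⁻¹) × (481 kg s^-1):  [m·s⁻¹] · [kg·s⁻¹] = kg·m·s⁻²
  107 m·s^-2:  m·s⁻²
The terms do not share a single dimension (kg·m·s⁻² vs m·s⁻²).

No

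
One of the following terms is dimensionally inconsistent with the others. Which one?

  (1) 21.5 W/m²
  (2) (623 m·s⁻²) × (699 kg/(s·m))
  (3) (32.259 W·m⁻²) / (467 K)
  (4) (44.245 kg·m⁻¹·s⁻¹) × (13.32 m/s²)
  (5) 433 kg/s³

Reduce each to base SI dimensions:
  (1) W·m⁻² = J·s⁻¹·m⁻² = kg·s⁻³
  (2) [m·s⁻²] · [kg·m⁻¹·s⁻¹] = kg·s⁻³
  (3) [kg·s⁻³] / [K] = kg·s⁻³·K⁻¹
  (4) [kg·m⁻¹·s⁻¹] · [m·s⁻²] = kg·s⁻³
  (5) kg·s⁻³
All reduce to kg·s⁻³ except (3), which is kg·s⁻³·K⁻¹.

(3)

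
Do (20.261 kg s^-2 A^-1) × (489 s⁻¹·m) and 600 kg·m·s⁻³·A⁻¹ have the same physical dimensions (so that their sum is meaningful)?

Expand each in SI base units:
  (20.261 kg s^-2 A^-1) × (489 s⁻¹·m):  [kg·s⁻²·A⁻¹] · [m·s⁻¹] = kg·m·s⁻³·A⁻¹
  600 kg·m·s⁻³·A⁻¹:  kg·m·s⁻³·A⁻¹
Both are kg·m·s⁻³·A⁻¹, so they have the same dimensions and can be added.

Yes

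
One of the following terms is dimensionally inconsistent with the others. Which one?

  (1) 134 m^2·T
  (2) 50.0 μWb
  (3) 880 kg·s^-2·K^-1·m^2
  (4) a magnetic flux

(3)

Work out the base dimensions of each:
  (1) T·m² = Wb·m⁻²·m² = kg·m²·s⁻²·A⁻¹
  (2) Wb = V·s = kg·m²·s⁻²·A⁻¹
  (3) kg·m²·s⁻²·K⁻¹
  (4) [magnetic flux] = kg·m²·s⁻²·A⁻¹
All reduce to kg·m²·s⁻²·A⁻¹ except (3), which is kg·m²·s⁻²·K⁻¹.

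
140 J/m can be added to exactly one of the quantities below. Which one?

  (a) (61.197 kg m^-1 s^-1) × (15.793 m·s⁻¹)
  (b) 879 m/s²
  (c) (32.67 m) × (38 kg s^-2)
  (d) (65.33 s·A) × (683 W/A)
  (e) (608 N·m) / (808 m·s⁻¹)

Reference: J·m⁻¹ = N·m·m⁻¹ = kg·m·s⁻².
Each option:
  (a) [kg·m⁻¹·s⁻¹] · [m·s⁻¹] = kg·s⁻²
  (b) m·s⁻²
  (c) [m] · [kg·s⁻²] = kg·m·s⁻²  ← same
  (d) [s·A] · [kg·m²·s⁻³·A⁻¹] = kg·m²·s⁻²
  (e) [kg·m²·s⁻²] / [m·s⁻¹] = kg·m·s⁻¹
Only (c) matches kg·m·s⁻².

(c)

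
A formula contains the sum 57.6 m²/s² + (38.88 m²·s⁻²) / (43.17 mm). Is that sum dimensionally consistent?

Expand each in SI base units:
  57.6 m²/s²:  m²·s⁻²
  (38.88 m²·s⁻²) / (43.17 mm):  [m²·s⁻²] / [m] = m·s⁻²
m²·s⁻² ≠ m·s⁻², so they cannot be added.

No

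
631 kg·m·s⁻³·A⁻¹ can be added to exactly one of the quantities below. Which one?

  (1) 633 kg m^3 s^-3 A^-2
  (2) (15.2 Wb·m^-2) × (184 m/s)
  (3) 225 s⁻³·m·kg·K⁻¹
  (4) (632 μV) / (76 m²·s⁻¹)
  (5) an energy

(2)

Reference: kg·m·s⁻³·A⁻¹.
Each option:
  (1) kg·m³·s⁻³·A⁻²
  (2) [kg·s⁻²·A⁻¹] · [m·s⁻¹] = kg·m·s⁻³·A⁻¹  ← same
  (3) kg·m·s⁻³·K⁻¹
  (4) [kg·m²·s⁻³·A⁻¹] / [m²·s⁻¹] = kg·s⁻²·A⁻¹
  (5) [energy] = kg·m²·s⁻²
Only (2) matches kg·m·s⁻³·A⁻¹.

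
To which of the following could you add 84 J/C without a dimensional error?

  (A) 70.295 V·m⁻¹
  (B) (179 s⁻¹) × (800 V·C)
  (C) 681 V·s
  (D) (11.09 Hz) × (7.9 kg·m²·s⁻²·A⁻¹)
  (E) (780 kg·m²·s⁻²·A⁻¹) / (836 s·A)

(D)

Reference: J·C⁻¹ = N·m·(s·A)⁻¹ = kg·m²·s⁻³·A⁻¹.
Each option:
  (A) V·m⁻¹ = J·C⁻¹·m⁻¹ = kg·m·s⁻³·A⁻¹
  (B) [s⁻¹] · [kg·m²·s⁻²] = kg·m²·s⁻³
  (C) V·s = J·C⁻¹·s = kg·m²·s⁻²·A⁻¹
  (D) [s⁻¹] · [kg·m²·s⁻²·A⁻¹] = kg·m²·s⁻³·A⁻¹  ← same
  (E) [kg·m²·s⁻²·A⁻¹] / [s·A] = kg·m²·s⁻³·A⁻²
Only (D) matches kg·m²·s⁻³·A⁻¹.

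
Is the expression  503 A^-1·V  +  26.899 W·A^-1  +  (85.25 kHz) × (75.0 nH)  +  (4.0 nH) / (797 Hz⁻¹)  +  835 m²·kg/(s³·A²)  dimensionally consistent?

Expand each in SI base units:
  503 A^-1·V:  V·A⁻¹ = J·C⁻¹·A⁻¹ = kg·m²·s⁻³·A⁻²
  26.899 W·A^-1:  W·A⁻¹ = J·s⁻¹·A⁻¹ = kg·m²·s⁻³·A⁻¹
  (85.25 kHz) × (75.0 nH):  [s⁻¹] · [kg·m²·s⁻²·A⁻²] = kg·m²·s⁻³·A⁻²
  (4.0 nH) / (797 Hz⁻¹):  [kg·m²·s⁻²·A⁻²] / [s] = kg·m²·s⁻³·A⁻²
  835 m²·kg/(s³·A²):  kg·m²·s⁻³·A⁻²
The terms do not share a single dimension (kg·m²·s⁻³·A⁻² vs kg·m²·s⁻³·A⁻¹).

No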